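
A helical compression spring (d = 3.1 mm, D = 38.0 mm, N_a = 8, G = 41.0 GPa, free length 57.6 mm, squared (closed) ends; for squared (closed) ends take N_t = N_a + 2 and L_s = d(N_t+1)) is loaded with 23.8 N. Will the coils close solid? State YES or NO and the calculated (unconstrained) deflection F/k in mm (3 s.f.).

NO, δ = 22.1 mm

k = Gd⁴/(8D³N_a) = (41.0×10³)(3.1⁴)/(8·38.0³·8) = 1.0782 N/mm
N_t = 10; L_s = 3.1·11 = 34.1 mm; δ_solid = L₀ − L_s = 57.6 − 34.1 = 23.5 mm
δ = F/k = 23.8/1.0782 = 22.074 mm
δ < δ_solid → spring does not go solid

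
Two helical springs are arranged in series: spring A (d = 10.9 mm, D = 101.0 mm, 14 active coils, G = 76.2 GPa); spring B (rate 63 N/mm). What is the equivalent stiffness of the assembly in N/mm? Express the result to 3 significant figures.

8.12 N/mm

k_A = Gd⁴/(8D³N_a) = (76.2×10³)(10.9⁴)/(8·101.0³·14) = 9.3214 N/mm
Series: 1/k_eq = 1/9.3214 + 1/63 = 0.12315; k_eq = 8.1199 N/mm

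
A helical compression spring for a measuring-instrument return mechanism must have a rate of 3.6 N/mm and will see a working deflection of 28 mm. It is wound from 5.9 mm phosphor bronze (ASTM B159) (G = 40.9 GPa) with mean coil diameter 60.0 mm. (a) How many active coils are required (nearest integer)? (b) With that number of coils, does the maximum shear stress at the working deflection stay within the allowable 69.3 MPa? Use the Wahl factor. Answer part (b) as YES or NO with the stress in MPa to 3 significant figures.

N_a = Gd⁴/(8D³k) = (40.9×10³)(5.9⁴)/(8·60.0³·3.6) = 7.967 → N_a = 8
Actual rate k = Gd⁴/(8D³·8) = 3.5851 N/mm
Working load F = kδ = 3.5851·28 = 100.38 N
C = 60.0/5.9 = 10.1695; K_W = (4C−1)/(4C−4)+0.615/C = 1.1423
τ_max = K_W·8FD/(πd³) = 1.1423·74.678 = 85.302 MPa
τ_max > 69.3 MPa → exceeds allowable

(a) 8 coils; (b) NO, τ_max = 85.3 MPa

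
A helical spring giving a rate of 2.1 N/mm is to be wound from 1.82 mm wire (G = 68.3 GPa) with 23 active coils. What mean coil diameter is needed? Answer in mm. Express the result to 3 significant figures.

12.5 mm

D = (Gd⁴/(8N_a·k))^(1/3) = (68.3×10³·1.82⁴/(8·23·2.1))^(1/3)
  = (1939.41)^(1/3) = 12.4707 mm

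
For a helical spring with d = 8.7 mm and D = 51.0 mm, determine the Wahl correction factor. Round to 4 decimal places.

C = D/d = 51.0/8.7 = 5.8621
K_W = (4C−1)/(4C−4) + 0.615/C = 22.448/19.448 + 0.1049 = 1.2592

1.2592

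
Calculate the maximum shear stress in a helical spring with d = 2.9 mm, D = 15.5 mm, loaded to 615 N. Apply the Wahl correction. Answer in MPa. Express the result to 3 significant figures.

1280 MPa

Spring index C = D/d = 15.5/2.9 = 5.3448
K_W = (4C−1)/(4C−4) + 0.615/C = 20.379/17.379 + 0.1151 = 1.2877
τ₀ = 8FD/(πd³) = 8·615·15.5/(π·2.9³) = 76260/76.62 = 995.3 MPa
τ_max = K·τ₀ = 1.2877 × 995.3 = 1281.6 MPa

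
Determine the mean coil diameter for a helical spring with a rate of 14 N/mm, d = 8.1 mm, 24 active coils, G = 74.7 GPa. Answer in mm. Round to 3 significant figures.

49.3 mm

D = (Gd⁴/(8N_a·k))^(1/3) = (74.7×10³·8.1⁴/(8·24·14))^(1/3)
  = (119628)^(1/3) = 49.2732 mm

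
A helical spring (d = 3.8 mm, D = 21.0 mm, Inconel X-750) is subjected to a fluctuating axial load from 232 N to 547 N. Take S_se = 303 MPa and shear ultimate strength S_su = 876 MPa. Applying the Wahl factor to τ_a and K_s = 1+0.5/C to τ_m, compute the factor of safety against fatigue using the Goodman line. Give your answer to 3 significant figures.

0.893

C = D/d = 21.0/3.8 = 5.5263; K_W = (4C−1)/(4C−4)+0.615/C = 1.2770; K_s = 1+0.5/C = 1.0905
F_a = (F_max−F_min)/2 = 157.5 N; F_m = (F_max+F_min)/2 = 389.5 N
τ_a = K_W·8F_aD/(πd³) = 1.2770 × 153.49 = 196.01 MPa
τ_m = K_s·8F_mD/(πd³) = 1.0905 × 379.59 = 413.94 MPa
Goodman: 1/n_f = τ_a/S_se + τ_m/S_su = 196.01/303 + 413.94/876 = 0.64689 + 0.47253 = 1.1194
n_f = 1/1.1194 = 0.8933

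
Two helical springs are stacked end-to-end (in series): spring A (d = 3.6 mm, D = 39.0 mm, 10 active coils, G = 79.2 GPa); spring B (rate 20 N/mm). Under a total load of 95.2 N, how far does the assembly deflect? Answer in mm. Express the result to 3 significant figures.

38.7 mm

k_A = Gd⁴/(8D³N_a) = (79.2×10³)(3.6⁴)/(8·39.0³·10) = 2.8032 N/mm
Series: 1/k_eq = 1/2.8032 + 1/20 = 0.40674; k_eq = 2.4586 N/mm
δ = F/k_eq = 95.2/2.4586 = 38.721 mm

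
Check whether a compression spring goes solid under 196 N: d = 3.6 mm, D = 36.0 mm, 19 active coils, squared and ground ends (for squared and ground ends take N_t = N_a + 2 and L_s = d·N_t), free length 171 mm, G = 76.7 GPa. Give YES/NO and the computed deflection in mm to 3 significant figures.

k = Gd⁴/(8D³N_a) = (76.7×10³)(3.6⁴)/(8·36.0³·19) = 1.8166 N/mm
N_t = 21; L_s = 3.6·21 = 75.6 mm; δ_solid = L₀ − L_s = 171 − 75.6 = 95.4 mm
δ = F/k = 196/1.8166 = 107.9 mm
δ ≥ δ_solid → spring goes solid

YES, δ = 108 mm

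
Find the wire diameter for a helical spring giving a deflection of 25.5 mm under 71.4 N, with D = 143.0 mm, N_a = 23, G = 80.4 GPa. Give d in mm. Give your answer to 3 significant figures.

11.7 mm

Required rate k = F/δ = 71.4/25.5 = 2.8 N/mm
d = (8D³N_a·k / G)^(1/4) = (8·143.0³·23·2.8 / (80.4×10³))^0.25
  = (18738)^0.25 = 11.6999 mm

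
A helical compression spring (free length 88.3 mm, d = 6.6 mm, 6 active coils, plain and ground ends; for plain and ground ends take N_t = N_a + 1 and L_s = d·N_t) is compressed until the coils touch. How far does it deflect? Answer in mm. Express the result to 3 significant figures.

42.1 mm

N_t = 7; L_s = 6.6·7 = 46.2 mm
δ_solid = L₀ − L_s = 88.3 − 46.2 = 42.1 mm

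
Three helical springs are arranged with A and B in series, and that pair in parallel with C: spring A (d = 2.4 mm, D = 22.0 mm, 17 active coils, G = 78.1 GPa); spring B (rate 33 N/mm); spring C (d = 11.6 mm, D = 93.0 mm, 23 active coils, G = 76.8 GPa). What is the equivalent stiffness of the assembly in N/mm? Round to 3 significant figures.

k_A = Gd⁴/(8D³N_a) = (78.1×10³)(2.4⁴)/(8·22.0³·17) = 1.7893 N/mm
k_C = Gd⁴/(8D³N_a) = (76.8×10³)(11.6⁴)/(8·93.0³·23) = 9.3956 N/mm
Springs A,B series: k_AB = 1/(1/1.7893+1/33) = 1.6973 N/mm; parallel with C: k_eq = 1.6973+9.3956 = 11.093 N/mm

11.1 N/mm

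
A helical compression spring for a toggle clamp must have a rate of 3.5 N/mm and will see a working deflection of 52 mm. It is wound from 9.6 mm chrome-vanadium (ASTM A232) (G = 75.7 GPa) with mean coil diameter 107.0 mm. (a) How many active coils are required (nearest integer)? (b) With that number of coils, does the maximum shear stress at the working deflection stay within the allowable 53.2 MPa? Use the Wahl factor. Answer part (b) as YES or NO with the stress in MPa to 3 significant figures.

(a) 19 coils; (b) NO, τ_max = 62.4 MPa

N_a = Gd⁴/(8D³k) = (75.7×10³)(9.6⁴)/(8·107.0³·3.5) = 18.74 → N_a = 19
Actual rate k = Gd⁴/(8D³·19) = 3.4529 N/mm
Working load F = kδ = 3.4529·52 = 179.55 N
C = 107.0/9.6 = 11.1458; K_W = (4C−1)/(4C−4)+0.615/C = 1.1291
τ_max = K_W·8FD/(πd³) = 1.1291·55.297 = 62.436 MPa
τ_max > 53.2 MPa → exceeds allowable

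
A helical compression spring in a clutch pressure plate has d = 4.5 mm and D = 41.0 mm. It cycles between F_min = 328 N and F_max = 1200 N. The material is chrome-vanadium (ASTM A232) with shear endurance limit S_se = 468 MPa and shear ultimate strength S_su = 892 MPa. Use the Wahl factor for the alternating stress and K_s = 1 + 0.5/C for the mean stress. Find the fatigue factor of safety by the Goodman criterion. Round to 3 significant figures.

C = D/d = 41.0/4.5 = 9.1111; K_W = (4C−1)/(4C−4)+0.615/C = 1.1600; K_s = 1+0.5/C = 1.0549
F_a = (F_max−F_min)/2 = 436 N; F_m = (F_max+F_min)/2 = 764 N
τ_a = K_W·8F_aD/(πd³) = 1.1600 × 499.54 = 579.45 MPa
τ_m = K_s·8F_mD/(πd³) = 1.0549 × 875.35 = 923.38 MPa
Goodman: 1/n_f = τ_a/S_se + τ_m/S_su = 579.45/468 + 923.38/892 = 1.23815 + 1.03518 = 2.2733
n_f = 1/2.2733 = 0.4399

0.440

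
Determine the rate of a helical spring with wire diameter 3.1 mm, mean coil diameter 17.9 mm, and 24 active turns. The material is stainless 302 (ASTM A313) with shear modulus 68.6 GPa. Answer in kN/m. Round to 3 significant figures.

5.75 kN/m

k = Gd⁴/(8D³N_a) = (68.6×10³ × 3.1⁴) / (8 × 17.9³ × 24)
  = 6.33535e+06 / 1.10119e+06 = 5.7532 N/mm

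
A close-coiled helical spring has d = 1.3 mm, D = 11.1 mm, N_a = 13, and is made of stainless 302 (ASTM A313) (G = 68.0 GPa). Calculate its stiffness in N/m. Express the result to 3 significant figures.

k = Gd⁴/(8D³N_a) = (68.0×10³ × 1.3⁴) / (8 × 11.1³ × 13)
  = 194215 / 142234 = 1.3655 N/mm = 1365.5 N/m

1370 N/m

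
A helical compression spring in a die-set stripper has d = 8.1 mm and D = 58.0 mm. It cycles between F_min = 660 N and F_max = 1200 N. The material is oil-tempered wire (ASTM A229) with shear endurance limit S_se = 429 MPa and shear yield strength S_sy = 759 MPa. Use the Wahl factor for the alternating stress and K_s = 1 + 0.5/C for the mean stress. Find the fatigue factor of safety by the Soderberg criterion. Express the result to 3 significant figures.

C = D/d = 58.0/8.1 = 7.1605; K_W = (4C−1)/(4C−4)+0.615/C = 1.2076; K_s = 1+0.5/C = 1.0698
F_a = (F_max−F_min)/2 = 270 N; F_m = (F_max+F_min)/2 = 930 N
τ_a = K_W·8F_aD/(πd³) = 1.2076 × 75.037 = 90.617 MPa
τ_m = K_s·8F_mD/(πd³) = 1.0698 × 258.46 = 276.51 MPa
Soderberg: 1/n_f = τ_a/S_se + τ_m/S_sy = 90.617/429 + 276.51/759 = 0.21123 + 0.36431 = 0.57554
n_f = 1/0.57554 = 1.738

1.74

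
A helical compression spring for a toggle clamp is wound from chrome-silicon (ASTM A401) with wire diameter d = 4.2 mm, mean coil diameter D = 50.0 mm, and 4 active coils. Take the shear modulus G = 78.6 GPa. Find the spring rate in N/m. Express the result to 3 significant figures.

6110 N/m

k = Gd⁴/(8D³N_a) = (78.6×10³ × 4.2⁴) / (8 × 50.0³ × 4)
  = 2.44579e+07 / 4e+06 = 6.1145 N/mm = 6114.5 N/m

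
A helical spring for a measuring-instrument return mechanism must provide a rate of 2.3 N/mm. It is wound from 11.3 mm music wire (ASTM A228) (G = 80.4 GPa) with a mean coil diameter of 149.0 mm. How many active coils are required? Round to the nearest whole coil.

22

N_a = Gd⁴/(8D³k) = (80.4×10³ × 11.3⁴)/(8 × 149.0³ × 2.3)
    = 1.3109e+09 / 6.08663e+07 = 21.54 → 22 coils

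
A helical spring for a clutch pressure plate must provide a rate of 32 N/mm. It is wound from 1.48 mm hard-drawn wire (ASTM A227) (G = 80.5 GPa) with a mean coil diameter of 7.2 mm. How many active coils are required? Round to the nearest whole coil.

N_a = Gd⁴/(8D³k) = (80.5×10³ × 1.48⁴)/(8 × 7.2³ × 32)
    = 386227 / 95551.5 = 4.042 → 4 coils

4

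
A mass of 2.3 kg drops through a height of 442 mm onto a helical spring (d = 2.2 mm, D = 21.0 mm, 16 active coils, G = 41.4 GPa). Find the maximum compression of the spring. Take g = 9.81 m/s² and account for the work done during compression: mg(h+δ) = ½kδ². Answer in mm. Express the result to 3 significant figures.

k = Gd⁴/(8D³N_a) = (41.4×10³)(2.2⁴)/(8·21.0³·16) = 0.81813 N/mm
W = mg = 2.3 × 9.81 = 22.563 N
½kδ² − Wδ − Wh = 0 → δ = (W + √(W² + 2kWh))/k
δ = (22.563 + √(509.09 + 16318.2))/0.81813 = (22.563 + 129.72)/0.81813 = 186.14 mm

186 mm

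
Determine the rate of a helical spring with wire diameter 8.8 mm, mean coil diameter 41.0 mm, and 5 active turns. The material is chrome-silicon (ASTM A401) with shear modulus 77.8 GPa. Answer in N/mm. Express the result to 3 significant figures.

169 N/mm

k = Gd⁴/(8D³N_a) = (77.8×10³ × 8.8⁴) / (8 × 41.0³ × 5)
  = 4.66563e+08 / 2.75684e+06 = 169.24 N/mm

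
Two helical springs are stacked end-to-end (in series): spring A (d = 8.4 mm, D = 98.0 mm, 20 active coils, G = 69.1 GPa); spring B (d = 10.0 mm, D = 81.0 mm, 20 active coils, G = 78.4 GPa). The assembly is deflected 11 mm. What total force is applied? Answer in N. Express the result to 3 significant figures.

k_A = Gd⁴/(8D³N_a) = (69.1×10³)(8.4⁴)/(8·98.0³·20) = 2.2845 N/mm
k_B = Gd⁴/(8D³N_a) = (78.4×10³)(10.0⁴)/(8·81.0³·20) = 9.2202 N/mm
Series: 1/k_eq = 1/2.2845 + 1/9.2202 = 0.54618; k_eq = 1.8309 N/mm
F = k_eq·δ = 1.8309·11 = 20.14 N

20.1 N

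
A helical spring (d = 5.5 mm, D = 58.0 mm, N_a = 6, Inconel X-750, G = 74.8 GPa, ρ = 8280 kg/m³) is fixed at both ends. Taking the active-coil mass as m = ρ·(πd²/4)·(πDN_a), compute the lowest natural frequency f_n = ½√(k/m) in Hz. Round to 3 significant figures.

k = Gd⁴/(8D³N_a) = (74.8×10³)(5.5⁴)/(8·58.0³·6) = 7.3085 N/mm = 7308.5 N/m
Wire length L = πDN_a = π·58.0·6 = 1093.3 mm
m = ρ·(πd²/4)·L = 8280 × 23.758×10⁻⁶ m² × 1.0933 m = 0.21507 kg
f_n = ½√(k/m) = 0.5·√(7308.5/0.21507) = 0.5·√(33982) = 92.171 Hz

92.2 Hz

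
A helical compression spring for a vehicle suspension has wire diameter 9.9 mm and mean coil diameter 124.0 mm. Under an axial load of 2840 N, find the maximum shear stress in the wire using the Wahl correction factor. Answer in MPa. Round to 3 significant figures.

1030 MPa

Spring index C = D/d = 124.0/9.9 = 12.5253
K_W = (4C−1)/(4C−4) + 0.615/C = 49.101/46.101 + 0.0491 = 1.1142
τ₀ = 8FD/(πd³) = 8·2840·124.0/(π·9.9³) = 2.81728e+06/3048.3 = 924.22 MPa
τ_max = K·τ₀ = 1.1142 × 924.22 = 1029.7 MPa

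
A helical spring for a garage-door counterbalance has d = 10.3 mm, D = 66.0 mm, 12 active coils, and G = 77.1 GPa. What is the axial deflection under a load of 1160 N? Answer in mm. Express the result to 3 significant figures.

k = Gd⁴/(8D³N_a) = (77.1×10³)(10.3⁴)/(8·66.0³·12) = 31.441 N/mm
δ = F/k = 1160 / 31.441 = 36.894 mm

36.9 mm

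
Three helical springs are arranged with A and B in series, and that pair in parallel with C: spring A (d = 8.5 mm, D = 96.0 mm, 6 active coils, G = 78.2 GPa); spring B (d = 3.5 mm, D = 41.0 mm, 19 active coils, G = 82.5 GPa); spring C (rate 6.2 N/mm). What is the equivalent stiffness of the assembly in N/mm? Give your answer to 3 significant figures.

7.25 N/mm

k_A = Gd⁴/(8D³N_a) = (78.2×10³)(8.5⁴)/(8·96.0³·6) = 9.6123 N/mm
k_B = Gd⁴/(8D³N_a) = (82.5×10³)(3.5⁴)/(8·41.0³·19) = 1.1818 N/mm
Springs A,B series: k_AB = 1/(1/9.6123+1/1.1818) = 1.0524 N/mm; parallel with C: k_eq = 1.0524+6.2 = 7.2524 N/mm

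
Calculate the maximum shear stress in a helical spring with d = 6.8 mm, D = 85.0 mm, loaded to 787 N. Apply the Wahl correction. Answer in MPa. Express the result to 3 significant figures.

Spring index C = D/d = 85.0/6.8 = 12.5000
K_W = (4C−1)/(4C−4) + 0.615/C = 49.000/46.000 + 0.0492 = 1.1144
τ₀ = 8FD/(πd³) = 8·787·85.0/(π·6.8³) = 535160/987.82 = 541.76 MPa
τ_max = K·τ₀ = 1.1144 × 541.76 = 603.75 MPa

604 MPa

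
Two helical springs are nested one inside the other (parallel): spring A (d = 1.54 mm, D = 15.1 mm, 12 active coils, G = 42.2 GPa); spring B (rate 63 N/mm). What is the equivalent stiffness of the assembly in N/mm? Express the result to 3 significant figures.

63.7 N/mm

k_A = Gd⁴/(8D³N_a) = (42.2×10³)(1.54⁴)/(8·15.1³·12) = 0.71811 N/mm
Parallel: k_eq = 0.71811 + 63 = 63.718 N/mm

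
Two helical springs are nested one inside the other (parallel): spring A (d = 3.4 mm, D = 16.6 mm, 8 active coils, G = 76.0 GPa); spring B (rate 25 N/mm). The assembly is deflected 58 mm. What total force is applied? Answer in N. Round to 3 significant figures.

3460 N

k_A = Gd⁴/(8D³N_a) = (76.0×10³)(3.4⁴)/(8·16.6³·8) = 34.692 N/mm
Parallel: k_eq = 34.692 + 25 = 59.692 N/mm
F = k_eq·δ = 59.692·58 = 3462.1 N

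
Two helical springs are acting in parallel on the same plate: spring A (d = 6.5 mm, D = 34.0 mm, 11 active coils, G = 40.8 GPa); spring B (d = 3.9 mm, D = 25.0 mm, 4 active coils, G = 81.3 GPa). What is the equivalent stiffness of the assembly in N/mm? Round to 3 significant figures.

58.7 N/mm

k_A = Gd⁴/(8D³N_a) = (40.8×10³)(6.5⁴)/(8·34.0³·11) = 21.057 N/mm
k_B = Gd⁴/(8D³N_a) = (81.3×10³)(3.9⁴)/(8·25.0³·4) = 37.617 N/mm
Parallel: k_eq = 21.057 + 37.617 = 58.673 N/mm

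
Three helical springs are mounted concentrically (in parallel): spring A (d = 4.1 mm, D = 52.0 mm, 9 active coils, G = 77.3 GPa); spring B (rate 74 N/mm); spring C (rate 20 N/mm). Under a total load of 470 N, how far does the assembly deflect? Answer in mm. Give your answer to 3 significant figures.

k_A = Gd⁴/(8D³N_a) = (77.3×10³)(4.1⁴)/(8·52.0³·9) = 2.1576 N/mm
Parallel: k_eq = 2.1576 + 74 + 20 = 96.158 N/mm
δ = F/k_eq = 470/96.158 = 4.8878 mm

4.89 mm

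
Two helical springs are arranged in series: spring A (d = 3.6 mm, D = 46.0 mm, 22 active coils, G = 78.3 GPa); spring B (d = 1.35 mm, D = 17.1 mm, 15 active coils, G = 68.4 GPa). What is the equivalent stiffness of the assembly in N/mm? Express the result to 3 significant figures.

0.254 N/mm

k_A = Gd⁴/(8D³N_a) = (78.3×10³)(3.6⁴)/(8·46.0³·22) = 0.76769 N/mm
k_B = Gd⁴/(8D³N_a) = (68.4×10³)(1.35⁴)/(8·17.1³·15) = 0.37864 N/mm
Series: 1/k_eq = 1/0.76769 + 1/0.37864 = 3.9437; k_eq = 0.25357 N/mm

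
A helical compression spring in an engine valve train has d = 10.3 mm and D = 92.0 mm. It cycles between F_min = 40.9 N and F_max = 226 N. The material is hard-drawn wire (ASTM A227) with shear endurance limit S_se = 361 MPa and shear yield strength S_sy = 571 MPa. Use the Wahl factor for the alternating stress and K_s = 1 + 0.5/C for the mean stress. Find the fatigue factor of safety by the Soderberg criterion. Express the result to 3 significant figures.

C = D/d = 92.0/10.3 = 8.9320; K_W = (4C−1)/(4C−4)+0.615/C = 1.1634; K_s = 1+0.5/C = 1.0560
F_a = (F_max−F_min)/2 = 92.55 N; F_m = (F_max+F_min)/2 = 133.45 N
τ_a = K_W·8F_aD/(πd³) = 1.1634 × 19.842 = 23.085 MPa
τ_m = K_s·8F_mD/(πd³) = 1.0560 × 28.611 = 30.213 MPa
Soderberg: 1/n_f = τ_a/S_se + τ_m/S_sy = 23.085/361 + 30.213/571 = 0.06395 + 0.05291 = 0.11686
n_f = 1/0.11686 = 8.557

8.56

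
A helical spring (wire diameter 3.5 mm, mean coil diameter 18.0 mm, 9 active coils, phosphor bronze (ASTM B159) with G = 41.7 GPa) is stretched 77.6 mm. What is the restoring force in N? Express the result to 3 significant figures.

1160 N

k = Gd⁴/(8D³N_a) = (41.7×10³)(3.5⁴)/(8·18.0³·9) = 14.902 N/mm
F = k·δ = 14.902 × 77.6 = 1156.4 N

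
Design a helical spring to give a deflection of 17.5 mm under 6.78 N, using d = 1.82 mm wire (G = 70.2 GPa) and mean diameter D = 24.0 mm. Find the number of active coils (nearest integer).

Required rate k = F/δ = 6.78/17.5 = 0.38743 N/mm
N_a = Gd⁴/(8D³k) = (70.2×10³ × 1.82⁴)/(8 × 24.0³ × 0.38743)
    = 770234 / 42846.5 = 17.98 → 18 coils

18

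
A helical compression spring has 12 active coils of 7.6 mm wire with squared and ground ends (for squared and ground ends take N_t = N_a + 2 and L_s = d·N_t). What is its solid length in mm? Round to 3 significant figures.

squared and ground ends: N_t = N_a + 2 = 12 + 2 = 14
L_s = d·N_t = 7.6 × 14 = 106.4 mm

106 mm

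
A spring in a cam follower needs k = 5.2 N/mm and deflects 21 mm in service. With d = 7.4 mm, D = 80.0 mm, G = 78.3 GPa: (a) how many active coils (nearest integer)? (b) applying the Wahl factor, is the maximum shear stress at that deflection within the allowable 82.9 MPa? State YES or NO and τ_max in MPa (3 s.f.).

N_a = Gd⁴/(8D³k) = (78.3×10³)(7.4⁴)/(8·80.0³·5.2) = 11.02 → N_a = 11
Actual rate k = Gd⁴/(8D³·11) = 5.2112 N/mm
Working load F = kδ = 5.2112·21 = 109.43 N
C = 80.0/7.4 = 10.8108; K_W = (4C−1)/(4C−4)+0.615/C = 1.1333
τ_max = K_W·8FD/(πd³) = 1.1333·55.016 = 62.352 MPa
τ_max ≤ 82.9 MPa → acceptable

(a) 11 coils; (b) YES, τ_max = 62.4 MPa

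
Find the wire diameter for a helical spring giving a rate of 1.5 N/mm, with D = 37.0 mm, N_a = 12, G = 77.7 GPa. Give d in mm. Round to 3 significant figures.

3.11 mm

d = (8D³N_a·k / G)^(1/4) = (8·37.0³·12·1.5 / (77.7×10³))^0.25
  = (93.874)^0.25 = 3.1127 mm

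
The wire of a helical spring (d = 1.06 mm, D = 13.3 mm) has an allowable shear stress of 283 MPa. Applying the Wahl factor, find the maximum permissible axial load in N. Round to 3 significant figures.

C = D/d = 13.3/1.06 = 12.5472
K_W = (4C−1)/(4C−4) + 0.615/C = 49.189/46.189 + 0.0490 = 1.1140
τ_max = K·8FD/(πd³) → F_max = τ_allow·πd³/(8DK)
F_max = 283·π·1.06³/(8·13.3·1.1140) = 1058.9/118.53 = 8.9339 N

8.93 N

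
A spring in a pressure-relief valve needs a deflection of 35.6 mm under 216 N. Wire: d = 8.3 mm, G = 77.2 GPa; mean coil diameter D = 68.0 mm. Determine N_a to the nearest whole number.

24

Required rate k = F/δ = 216/35.6 = 6.0674 N/mm
N_a = Gd⁴/(8D³k) = (77.2×10³ × 8.3⁴)/(8 × 68.0³ × 6.0674)
    = 3.66378e+08 / 1.52623e+07 = 24.01 → 24 coils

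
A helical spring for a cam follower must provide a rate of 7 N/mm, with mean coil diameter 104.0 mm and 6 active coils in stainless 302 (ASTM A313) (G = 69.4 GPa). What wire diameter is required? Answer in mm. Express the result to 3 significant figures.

8.59 mm

d = (8D³N_a·k / G)^(1/4) = (8·104.0³·6·7 / (69.4×10³))^0.25
  = (5446)^0.25 = 8.5905 mm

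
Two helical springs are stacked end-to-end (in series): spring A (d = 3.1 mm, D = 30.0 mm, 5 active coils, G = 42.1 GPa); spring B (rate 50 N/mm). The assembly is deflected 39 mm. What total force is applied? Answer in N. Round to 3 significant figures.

131 N

k_A = Gd⁴/(8D³N_a) = (42.1×10³)(3.1⁴)/(8·30.0³·5) = 3.6 N/mm
Series: 1/k_eq = 1/3.6 + 1/50 = 0.29778; k_eq = 3.3582 N/mm
F = k_eq·δ = 3.3582·39 = 130.97 N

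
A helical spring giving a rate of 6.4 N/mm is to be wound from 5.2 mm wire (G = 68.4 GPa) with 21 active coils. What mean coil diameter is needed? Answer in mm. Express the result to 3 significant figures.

D = (Gd⁴/(8N_a·k))^(1/3) = (68.4×10³·5.2⁴/(8·21·6.4))^(1/3)
  = (46513.6)^(1/3) = 35.9633 mm

36.0 mm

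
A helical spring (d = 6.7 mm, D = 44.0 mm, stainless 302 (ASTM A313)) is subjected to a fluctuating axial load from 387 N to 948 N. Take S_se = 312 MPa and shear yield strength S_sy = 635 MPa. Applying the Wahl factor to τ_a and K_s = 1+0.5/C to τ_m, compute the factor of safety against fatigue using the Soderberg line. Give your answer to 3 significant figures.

1.20

C = D/d = 44.0/6.7 = 6.5672; K_W = (4C−1)/(4C−4)+0.615/C = 1.2284; K_s = 1+0.5/C = 1.0761
F_a = (F_max−F_min)/2 = 280.5 N; F_m = (F_max+F_min)/2 = 667.5 N
τ_a = K_W·8F_aD/(πd³) = 1.2284 × 104.5 = 128.36 MPa
τ_m = K_s·8F_mD/(πd³) = 1.0761 × 248.67 = 267.6 MPa
Soderberg: 1/n_f = τ_a/S_se + τ_m/S_sy = 128.36/312 + 267.6/635 = 0.41141 + 0.42142 = 0.83283
n_f = 1/0.83283 = 1.201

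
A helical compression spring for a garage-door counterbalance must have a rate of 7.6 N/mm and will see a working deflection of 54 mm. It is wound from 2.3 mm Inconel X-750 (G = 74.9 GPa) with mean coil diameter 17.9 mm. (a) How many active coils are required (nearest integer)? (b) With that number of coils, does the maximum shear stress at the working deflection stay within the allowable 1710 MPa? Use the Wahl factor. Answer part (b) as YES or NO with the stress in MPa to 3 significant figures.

N_a = Gd⁴/(8D³k) = (74.9×10³)(2.3⁴)/(8·17.9³·7.6) = 6.011 → N_a = 6
Actual rate k = Gd⁴/(8D³·6) = 7.6136 N/mm
Working load F = kδ = 7.6136·54 = 411.14 N
C = 17.9/2.3 = 7.7826; K_W = (4C−1)/(4C−4)+0.615/C = 1.1896
τ_max = K_W·8FD/(πd³) = 1.1896·1540.3 = 1832.3 MPa
τ_max > 1710 MPa → exceeds allowable

(a) 6 coils; (b) NO, τ_max = 1830 MPa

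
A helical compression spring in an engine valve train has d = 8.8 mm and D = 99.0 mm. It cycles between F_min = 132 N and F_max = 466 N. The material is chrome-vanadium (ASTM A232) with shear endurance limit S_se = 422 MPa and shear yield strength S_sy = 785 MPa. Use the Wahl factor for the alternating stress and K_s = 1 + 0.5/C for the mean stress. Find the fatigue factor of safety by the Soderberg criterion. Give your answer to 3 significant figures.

3.20

C = D/d = 99.0/8.8 = 11.2500; K_W = (4C−1)/(4C−4)+0.615/C = 1.1278; K_s = 1+0.5/C = 1.0444
F_a = (F_max−F_min)/2 = 167 N; F_m = (F_max+F_min)/2 = 299 N
τ_a = K_W·8F_aD/(πd³) = 1.1278 × 61.779 = 69.677 MPa
τ_m = K_s·8F_mD/(πd³) = 1.0444 × 110.61 = 115.53 MPa
Soderberg: 1/n_f = τ_a/S_se + τ_m/S_sy = 69.677/422 + 115.53/785 = 0.16511 + 0.14717 = 0.31228
n_f = 1/0.31228 = 3.202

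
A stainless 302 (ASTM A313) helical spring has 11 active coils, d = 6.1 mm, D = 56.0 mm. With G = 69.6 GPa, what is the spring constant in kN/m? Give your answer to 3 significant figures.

k = Gd⁴/(8D³N_a) = (69.6×10³ × 6.1⁴) / (8 × 56.0³ × 11)
  = 9.63671e+07 / 1.54542e+07 = 6.2357 N/mm

6.24 kN/m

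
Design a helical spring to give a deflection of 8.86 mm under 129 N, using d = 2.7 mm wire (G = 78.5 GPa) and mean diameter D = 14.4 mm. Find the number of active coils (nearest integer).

Required rate k = F/δ = 129/8.86 = 14.56 N/mm
N_a = Gd⁴/(8D³k) = (78.5×10³ × 2.7⁴)/(8 × 14.4³ × 14.56)
    = 4.17181e+06 / 347803 = 11.99 → 12 coils

12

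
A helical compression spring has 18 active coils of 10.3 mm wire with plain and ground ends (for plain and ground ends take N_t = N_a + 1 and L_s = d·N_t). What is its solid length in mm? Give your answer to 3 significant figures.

plain and ground ends: N_t = N_a + 1 = 18 + 1 = 19
L_s = d·N_t = 10.3 × 19 = 195.7 mm

196 mm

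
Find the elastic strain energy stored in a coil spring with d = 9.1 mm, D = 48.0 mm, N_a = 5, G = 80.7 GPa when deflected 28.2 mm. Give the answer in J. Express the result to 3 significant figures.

49.7 J

k = Gd⁴/(8D³N_a) = (80.7×10³)(9.1⁴)/(8·48.0³·5) = 125.1 N/mm
U = ½kδ² = 0.5 × 125.1 × 28.2² = 49742 N·mm = 49.742 J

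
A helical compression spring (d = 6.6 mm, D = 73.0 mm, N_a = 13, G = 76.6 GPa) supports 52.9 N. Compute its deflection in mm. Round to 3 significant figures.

14.7 mm

k = Gd⁴/(8D³N_a) = (76.6×10³)(6.6⁴)/(8·73.0³·13) = 3.5925 N/mm
δ = F/k = 52.9 / 3.5925 = 14.725 mm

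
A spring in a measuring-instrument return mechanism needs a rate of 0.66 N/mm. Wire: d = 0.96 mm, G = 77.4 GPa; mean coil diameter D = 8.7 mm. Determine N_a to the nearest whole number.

N_a = Gd⁴/(8D³k) = (77.4×10³ × 0.96⁴)/(8 × 8.7³ × 0.66)
    = 65739.4 / 3476.9 = 18.91 → 19 coils

19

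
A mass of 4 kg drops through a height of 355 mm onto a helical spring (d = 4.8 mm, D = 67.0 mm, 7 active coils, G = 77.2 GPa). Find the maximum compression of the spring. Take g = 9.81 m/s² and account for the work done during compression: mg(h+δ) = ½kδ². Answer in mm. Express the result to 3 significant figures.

k = Gd⁴/(8D³N_a) = (77.2×10³)(4.8⁴)/(8·67.0³·7) = 2.4332 N/mm
W = mg = 4 × 9.81 = 39.24 N
½kδ² − Wδ − Wh = 0 → δ = (W + √(W² + 2kWh))/k
δ = (39.24 + √(1539.8 + 67788.7))/2.4332 = (39.24 + 263.3)/2.4332 = 124.34 mm

124 mm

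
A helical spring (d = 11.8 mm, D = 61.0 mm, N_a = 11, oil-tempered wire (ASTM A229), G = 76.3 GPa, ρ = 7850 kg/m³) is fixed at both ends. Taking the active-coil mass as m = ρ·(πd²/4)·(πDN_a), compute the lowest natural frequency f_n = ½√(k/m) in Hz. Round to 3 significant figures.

101 Hz

k = Gd⁴/(8D³N_a) = (76.3×10³)(11.8⁴)/(8·61.0³·11) = 74.059 N/mm = 74059 N/m
Wire length L = πDN_a = π·61.0·11 = 2108 mm
m = ρ·(πd²/4)·L = 7850 × 109.36×10⁻⁶ m² × 2.108 m = 1.8097 kg
f_n = ½√(k/m) = 0.5·√(74059/1.8097) = 0.5·√(40925) = 101.15 Hz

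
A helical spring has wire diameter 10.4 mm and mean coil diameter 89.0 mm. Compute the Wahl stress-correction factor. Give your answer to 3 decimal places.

1.171

C = D/d = 89.0/10.4 = 8.5577
K_W = (4C−1)/(4C−4) + 0.615/C = 33.231/30.231 + 0.0719 = 1.1711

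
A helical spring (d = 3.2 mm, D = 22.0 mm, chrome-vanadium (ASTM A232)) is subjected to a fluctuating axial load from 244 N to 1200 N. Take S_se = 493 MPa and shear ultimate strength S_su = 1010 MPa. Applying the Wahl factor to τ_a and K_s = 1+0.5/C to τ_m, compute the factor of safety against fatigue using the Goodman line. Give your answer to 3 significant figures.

C = D/d = 22.0/3.2 = 6.8750; K_W = (4C−1)/(4C−4)+0.615/C = 1.2171; K_s = 1+0.5/C = 1.0727
F_a = (F_max−F_min)/2 = 478 N; F_m = (F_max+F_min)/2 = 722 N
τ_a = K_W·8F_aD/(πd³) = 1.2171 × 817.22 = 994.65 MPa
τ_m = K_s·8F_mD/(πd³) = 1.0727 × 1234.4 = 1324.2 MPa
Goodman: 1/n_f = τ_a/S_se + τ_m/S_su = 994.65/493 + 1324.2/1010 = 2.01755 + 1.31105 = 3.3286
n_f = 1/3.3286 = 0.3004

0.300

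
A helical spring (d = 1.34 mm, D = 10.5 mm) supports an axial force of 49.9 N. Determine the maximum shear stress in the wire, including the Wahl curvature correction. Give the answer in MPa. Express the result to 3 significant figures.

Spring index C = D/d = 10.5/1.34 = 7.8358
K_W = (4C−1)/(4C−4) + 0.615/C = 30.343/27.343 + 0.0785 = 1.1882
τ₀ = 8FD/(πd³) = 8·49.9·10.5/(π·1.34³) = 4191.6/7.559 = 554.52 MPa
τ_max = K·τ₀ = 1.1882 × 554.52 = 658.88 MPa

659 MPa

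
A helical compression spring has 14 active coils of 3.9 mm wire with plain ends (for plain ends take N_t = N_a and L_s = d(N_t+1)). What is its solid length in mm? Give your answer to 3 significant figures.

plain ends: N_t = N_a = 14
L_s = d·(N_t+1) = 3.9 × 15 = 58.5 mm

58.5 mm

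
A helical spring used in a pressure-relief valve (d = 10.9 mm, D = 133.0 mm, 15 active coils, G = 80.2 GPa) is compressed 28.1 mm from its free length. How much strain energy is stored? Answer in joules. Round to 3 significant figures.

1.58 J

k = Gd⁴/(8D³N_a) = (80.2×10³)(10.9⁴)/(8·133.0³·15) = 4.01 N/mm
U = ½kδ² = 0.5 × 4.01 × 28.1² = 1583.2 N·mm = 1.5832 J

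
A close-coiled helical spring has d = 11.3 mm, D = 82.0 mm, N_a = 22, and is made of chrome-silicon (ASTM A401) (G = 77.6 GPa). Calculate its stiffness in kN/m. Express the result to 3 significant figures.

k = Gd⁴/(8D³N_a) = (77.6×10³ × 11.3⁴) / (8 × 82.0³ × 22)
  = 1.26525e+09 / 9.70408e+07 = 13.038 N/mm

13.0 kN/m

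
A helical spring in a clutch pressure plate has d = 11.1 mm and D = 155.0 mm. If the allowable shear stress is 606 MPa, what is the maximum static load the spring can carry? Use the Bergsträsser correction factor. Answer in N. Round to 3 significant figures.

1920 N

C = D/d = 155.0/11.1 = 13.9640
K_B = (4C+2)/(4C−3) = 57.856/52.856 = 1.0946
τ_max = K·8FD/(πd³) → F_max = τ_allow·πd³/(8DK)
F_max = 606·π·11.1³/(8·155.0·1.0946) = 2.6037e+06/1357.3 = 1918.3 N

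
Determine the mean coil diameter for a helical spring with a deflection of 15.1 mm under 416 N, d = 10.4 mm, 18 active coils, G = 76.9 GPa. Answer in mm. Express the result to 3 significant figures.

Required rate k = F/δ = 416/15.1 = 27.55 N/mm
D = (Gd⁴/(8N_a·k))^(1/3) = (76.9×10³·10.4⁴/(8·18·27.55))^(1/3)
  = (226768)^(1/3) = 60.9809 mm

61.0 mm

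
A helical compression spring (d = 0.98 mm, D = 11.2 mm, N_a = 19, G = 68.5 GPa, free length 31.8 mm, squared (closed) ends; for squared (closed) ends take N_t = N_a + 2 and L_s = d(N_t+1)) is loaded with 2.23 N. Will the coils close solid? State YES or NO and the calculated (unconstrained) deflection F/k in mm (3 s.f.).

NO, δ = 7.54 mm

k = Gd⁴/(8D³N_a) = (68.5×10³)(0.98⁴)/(8·11.2³·19) = 0.29587 N/mm
N_t = 21; L_s = 0.98·22 = 21.56 mm; δ_solid = L₀ − L_s = 31.8 − 21.56 = 10.24 mm
δ = F/k = 2.23/0.29587 = 7.5372 mm
δ < δ_solid → spring does not go solid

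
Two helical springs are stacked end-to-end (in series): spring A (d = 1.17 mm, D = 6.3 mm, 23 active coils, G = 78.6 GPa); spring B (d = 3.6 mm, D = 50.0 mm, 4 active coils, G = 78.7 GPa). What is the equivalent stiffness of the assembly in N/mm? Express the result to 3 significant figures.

k_A = Gd⁴/(8D³N_a) = (78.6×10³)(1.17⁴)/(8·6.3³·23) = 3.2013 N/mm
k_B = Gd⁴/(8D³N_a) = (78.7×10³)(3.6⁴)/(8·50.0³·4) = 3.3046 N/mm
Series: 1/k_eq = 1/3.2013 + 1/3.3046 = 0.61498; k_eq = 1.6261 N/mm

1.63 N/mm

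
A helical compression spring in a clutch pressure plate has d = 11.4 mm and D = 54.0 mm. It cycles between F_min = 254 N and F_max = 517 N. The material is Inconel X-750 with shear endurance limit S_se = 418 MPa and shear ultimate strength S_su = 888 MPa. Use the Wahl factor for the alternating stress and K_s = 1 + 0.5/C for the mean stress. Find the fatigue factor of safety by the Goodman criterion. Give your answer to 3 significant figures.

C = D/d = 54.0/11.4 = 4.7368; K_W = (4C−1)/(4C−4)+0.615/C = 1.3305; K_s = 1+0.5/C = 1.1056
F_a = (F_max−F_min)/2 = 131.5 N; F_m = (F_max+F_min)/2 = 385.5 N
τ_a = K_W·8F_aD/(πd³) = 1.3305 × 12.205 = 16.239 MPa
τ_m = K_s·8F_mD/(πd³) = 1.1056 × 35.78 = 39.557 MPa
Goodman: 1/n_f = τ_a/S_se + τ_m/S_su = 16.239/418 + 39.557/888 = 0.03885 + 0.04455 = 0.083397
n_f = 1/0.083397 = 11.99

12.0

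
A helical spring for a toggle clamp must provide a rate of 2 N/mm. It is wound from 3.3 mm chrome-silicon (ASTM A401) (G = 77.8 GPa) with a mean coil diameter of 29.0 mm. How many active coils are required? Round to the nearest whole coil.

N_a = Gd⁴/(8D³k) = (77.8×10³ × 3.3⁴)/(8 × 29.0³ × 2)
    = 9.22647e+06 / 390224 = 23.64 → 24 coils

24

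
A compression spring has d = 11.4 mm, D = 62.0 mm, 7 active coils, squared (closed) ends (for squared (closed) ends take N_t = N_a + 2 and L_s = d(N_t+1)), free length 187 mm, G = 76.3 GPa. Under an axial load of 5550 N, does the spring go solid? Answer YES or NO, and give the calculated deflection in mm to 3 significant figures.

k = Gd⁴/(8D³N_a) = (76.3×10³)(11.4⁴)/(8·62.0³·7) = 96.556 N/mm
N_t = 9; L_s = 11.4·10 = 114 mm; δ_solid = L₀ − L_s = 187 − 114 = 73 mm
δ = F/k = 5550/96.556 = 57.479 mm
δ < δ_solid → spring does not go solid

NO, δ = 57.5 mm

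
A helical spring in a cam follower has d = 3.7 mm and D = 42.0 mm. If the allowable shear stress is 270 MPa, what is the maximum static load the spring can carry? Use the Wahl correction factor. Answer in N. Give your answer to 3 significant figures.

C = D/d = 42.0/3.7 = 11.3514
K_W = (4C−1)/(4C−4) + 0.615/C = 44.405/41.405 + 0.0542 = 1.1266
τ_max = K·8FD/(πd³) → F_max = τ_allow·πd³/(8DK)
F_max = 270·π·3.7³/(8·42.0·1.1266) = 42965/378.55 = 113.5 N

114 N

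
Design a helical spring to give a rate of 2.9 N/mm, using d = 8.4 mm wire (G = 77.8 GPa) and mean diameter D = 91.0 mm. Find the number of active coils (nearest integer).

N_a = Gd⁴/(8D³k) = (77.8×10³ × 8.4⁴)/(8 × 91.0³ × 2.9)
    = 3.87344e+08 / 1.74828e+07 = 22.16 → 22 coils

22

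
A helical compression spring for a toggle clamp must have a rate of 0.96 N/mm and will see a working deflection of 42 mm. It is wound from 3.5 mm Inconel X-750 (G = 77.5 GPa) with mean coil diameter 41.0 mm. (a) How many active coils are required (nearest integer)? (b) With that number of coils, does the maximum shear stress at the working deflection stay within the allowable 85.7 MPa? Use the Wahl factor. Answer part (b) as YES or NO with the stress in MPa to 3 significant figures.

N_a = Gd⁴/(8D³k) = (77.5×10³)(3.5⁴)/(8·41.0³·0.96) = 21.97 → N_a = 22
Actual rate k = Gd⁴/(8D³·22) = 0.95876 N/mm
Working load F = kδ = 0.95876·42 = 40.268 N
C = 41.0/3.5 = 11.7143; K_W = (4C−1)/(4C−4)+0.615/C = 1.1225
τ_max = K_W·8FD/(πd³) = 1.1225·98.057 = 110.07 MPa
τ_max > 85.7 MPa → exceeds allowable

(a) 22 coils; (b) NO, τ_max = 110 MPa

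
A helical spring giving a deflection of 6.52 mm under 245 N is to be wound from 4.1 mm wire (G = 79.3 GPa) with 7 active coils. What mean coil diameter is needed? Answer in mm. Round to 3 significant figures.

22.0 mm

Required rate k = F/δ = 245/6.52 = 37.577 N/mm
D = (Gd⁴/(8N_a·k))^(1/3) = (79.3×10³·4.1⁴/(8·7·37.577))^(1/3)
  = (10648.8)^(1/3) = 22.0006 mm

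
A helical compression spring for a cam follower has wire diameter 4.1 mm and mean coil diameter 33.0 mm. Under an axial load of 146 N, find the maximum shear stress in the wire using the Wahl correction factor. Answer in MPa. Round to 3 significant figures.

Spring index C = D/d = 33.0/4.1 = 8.0488
K_W = (4C−1)/(4C−4) + 0.615/C = 31.195/28.195 + 0.0764 = 1.1828
τ₀ = 8FD/(πd³) = 8·146·33.0/(π·4.1³) = 38544/216.52 = 178.01 MPa
τ_max = K·τ₀ = 1.1828 × 178.01 = 210.56 MPa

211 MPa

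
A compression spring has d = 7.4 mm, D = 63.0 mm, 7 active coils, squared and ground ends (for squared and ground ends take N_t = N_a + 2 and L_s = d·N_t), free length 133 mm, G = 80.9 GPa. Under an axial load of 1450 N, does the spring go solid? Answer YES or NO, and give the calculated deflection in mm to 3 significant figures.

k = Gd⁴/(8D³N_a) = (80.9×10³)(7.4⁴)/(8·63.0³·7) = 17.325 N/mm
N_t = 9; L_s = 7.4·9 = 66.6 mm; δ_solid = L₀ − L_s = 133 − 66.6 = 66.4 mm
δ = F/k = 1450/17.325 = 83.696 mm
δ ≥ δ_solid → spring goes solid

YES, δ = 83.7 mm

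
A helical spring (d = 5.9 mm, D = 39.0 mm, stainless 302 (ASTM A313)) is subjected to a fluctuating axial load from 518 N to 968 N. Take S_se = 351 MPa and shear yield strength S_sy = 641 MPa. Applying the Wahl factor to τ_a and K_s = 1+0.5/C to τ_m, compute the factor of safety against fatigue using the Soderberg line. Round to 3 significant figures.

1.02

C = D/d = 39.0/5.9 = 6.6102; K_W = (4C−1)/(4C−4)+0.615/C = 1.2267; K_s = 1+0.5/C = 1.0756
F_a = (F_max−F_min)/2 = 225 N; F_m = (F_max+F_min)/2 = 743 N
τ_a = K_W·8F_aD/(πd³) = 1.2267 × 108.8 = 133.47 MPa
τ_m = K_s·8F_mD/(πd³) = 1.0756 × 359.28 = 386.46 MPa
Soderberg: 1/n_f = τ_a/S_se + τ_m/S_sy = 133.47/351 + 386.46/641 = 0.38025 + 0.60290 = 0.98315
n_f = 1/0.98315 = 1.017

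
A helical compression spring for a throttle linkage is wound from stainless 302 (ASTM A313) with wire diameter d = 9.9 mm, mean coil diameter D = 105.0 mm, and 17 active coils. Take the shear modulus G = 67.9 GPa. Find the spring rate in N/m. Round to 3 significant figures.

k = Gd⁴/(8D³N_a) = (67.9×10³ × 9.9⁴) / (8 × 105.0³ × 17)
  = 6.52245e+08 / 1.57437e+08 = 4.1429 N/mm = 4142.9 N/m

4140 N/m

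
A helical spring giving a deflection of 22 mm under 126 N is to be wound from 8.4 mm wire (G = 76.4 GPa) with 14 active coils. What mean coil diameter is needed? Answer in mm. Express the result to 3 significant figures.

84.0 mm

Required rate k = F/δ = 126/22 = 5.7273 N/mm
D = (Gd⁴/(8N_a·k))^(1/3) = (76.4×10³·8.4⁴/(8·14·5.7273))^(1/3)
  = (592986)^(1/3) = 84.0133 mm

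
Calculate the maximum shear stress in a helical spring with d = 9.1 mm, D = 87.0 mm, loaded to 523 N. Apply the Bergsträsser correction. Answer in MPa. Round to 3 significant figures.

Spring index C = D/d = 87.0/9.1 = 9.5604
K_B = (4C+2)/(4C−3) = 40.242/35.242 = 1.1419
τ₀ = 8FD/(πd³) = 8·523·87.0/(π·9.1³) = 364008/2367.4 = 153.76 MPa
τ_max = K·τ₀ = 1.1419 × 153.76 = 175.57 MPa

176 MPa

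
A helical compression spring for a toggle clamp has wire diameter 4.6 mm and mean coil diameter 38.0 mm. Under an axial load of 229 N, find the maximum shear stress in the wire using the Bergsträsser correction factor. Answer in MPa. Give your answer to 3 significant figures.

266 MPa

Spring index C = D/d = 38.0/4.6 = 8.2609
K_B = (4C+2)/(4C−3) = 35.043/30.043 = 1.1664
τ₀ = 8FD/(πd³) = 8·229·38.0/(π·4.6³) = 69616/305.79 = 227.66 MPa
τ_max = K·τ₀ = 1.1664 × 227.66 = 265.55 MPa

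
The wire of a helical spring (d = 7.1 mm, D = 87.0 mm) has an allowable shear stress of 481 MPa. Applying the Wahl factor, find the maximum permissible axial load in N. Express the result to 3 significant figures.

C = D/d = 87.0/7.1 = 12.2535
K_W = (4C−1)/(4C−4) + 0.615/C = 48.014/45.014 + 0.0502 = 1.1168
τ_max = K·8FD/(πd³) → F_max = τ_allow·πd³/(8DK)
F_max = 481·π·7.1³/(8·87.0·1.1168) = 5.4084e+05/777.32 = 695.78 N

696 N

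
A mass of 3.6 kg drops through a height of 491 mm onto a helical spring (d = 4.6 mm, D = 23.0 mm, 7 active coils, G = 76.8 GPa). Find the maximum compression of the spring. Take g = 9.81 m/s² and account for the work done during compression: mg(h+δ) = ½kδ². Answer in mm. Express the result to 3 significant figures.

26.9 mm

k = Gd⁴/(8D³N_a) = (76.8×10³)(4.6⁴)/(8·23.0³·7) = 50.469 N/mm
W = mg = 3.6 × 9.81 = 35.316 N
½kδ² − Wδ − Wh = 0 → δ = (W + √(W² + 2kWh))/k
δ = (35.316 + √(1247.2 + 1.75027e+06))/50.469 = (35.316 + 1323.4)/50.469 = 26.923 mm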